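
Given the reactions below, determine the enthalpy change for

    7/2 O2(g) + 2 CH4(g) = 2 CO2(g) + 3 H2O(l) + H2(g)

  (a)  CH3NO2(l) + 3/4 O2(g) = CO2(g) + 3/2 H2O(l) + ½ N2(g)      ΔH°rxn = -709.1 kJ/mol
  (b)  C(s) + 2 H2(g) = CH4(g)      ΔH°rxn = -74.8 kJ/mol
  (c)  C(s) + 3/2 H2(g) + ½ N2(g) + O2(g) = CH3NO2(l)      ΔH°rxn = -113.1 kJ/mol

ΔH°rxn = -1494.8 kJ/mol

(a) × 2: (2)·(-709.1) = -1418.2 kJ/mol
(b) reversed and × 2: (-2)·(-74.8) = +149.6 kJ/mol
(c) × 2: (2)·(-113.1) = -226.2 kJ/mol
ΔH°rxn = (2)·(-709.1) + (-2)·(-74.8) + (2)·(-113.1) = -1494.8 kJ/mol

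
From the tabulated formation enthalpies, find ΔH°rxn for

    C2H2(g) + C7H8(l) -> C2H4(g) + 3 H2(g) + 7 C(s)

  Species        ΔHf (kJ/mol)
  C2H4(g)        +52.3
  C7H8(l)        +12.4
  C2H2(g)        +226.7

ΔH°rxn = -186.8 kJ/mol

ΔH°rxn = Σ nΔHf°(products) − Σ nΔHf°(reactants).
Products: 1·(+52.3) + 3·(+0.0) + 7·(+0.0) = +52.3
Reactants: 1·(+226.7) + 1·(+12.4) = +239.1
ΔH°rxn = (+52.3) − (+239.1) = -186.8 kJ/mol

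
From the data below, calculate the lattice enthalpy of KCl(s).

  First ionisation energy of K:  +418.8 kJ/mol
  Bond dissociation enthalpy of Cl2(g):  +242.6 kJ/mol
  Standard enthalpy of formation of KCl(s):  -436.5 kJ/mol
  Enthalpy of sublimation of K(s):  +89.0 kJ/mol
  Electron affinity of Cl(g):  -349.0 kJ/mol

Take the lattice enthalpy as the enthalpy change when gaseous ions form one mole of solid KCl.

ΔHf° = 1·ΔHsub + 1·(ΣIE) + 1/2·D(Cl2) + 1·EA + U
-436.5 = 1·(+89.0) + 1·(+418.8) + 1/2·(+242.6) + 1·(-349.0) + U
U = -436.5 − (+280.1) = -716.6 kJ/mol

U = -716.6 kJ/mol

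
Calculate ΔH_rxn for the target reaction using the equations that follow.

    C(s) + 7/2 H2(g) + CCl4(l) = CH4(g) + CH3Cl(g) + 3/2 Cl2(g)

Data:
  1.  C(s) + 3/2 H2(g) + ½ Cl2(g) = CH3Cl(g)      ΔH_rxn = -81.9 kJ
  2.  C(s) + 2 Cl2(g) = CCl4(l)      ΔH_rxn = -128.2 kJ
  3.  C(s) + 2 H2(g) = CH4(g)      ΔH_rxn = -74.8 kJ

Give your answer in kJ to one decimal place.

eq. 1 as written: -81.9 kJ
eq. 2 reversed: +128.2 kJ
eq. 3 as written: -74.8 kJ
Combining the equations, ΔH_rxn = (1)·(-81.9) + (-1)·(-128.2) + (1)·(-74.8) = -28.5 kJ

ΔH_rxn = -28.5 kJ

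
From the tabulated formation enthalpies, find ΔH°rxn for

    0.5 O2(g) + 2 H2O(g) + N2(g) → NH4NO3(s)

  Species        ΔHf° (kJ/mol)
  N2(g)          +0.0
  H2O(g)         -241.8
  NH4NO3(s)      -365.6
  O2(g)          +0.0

ΔH°rxn = 118.0 kJ/mol

ΔH°rxn = Σ nΔHf°(products) − Σ nΔHf°(reactants).
Products: 1·(-365.6) = -365.6
Reactants: 1/2·(+0.0) + 2·(-241.8) + 1·(+0.0) = -483.6
ΔH°rxn = (-365.6) − (-483.6) = 118.0 kJ/mol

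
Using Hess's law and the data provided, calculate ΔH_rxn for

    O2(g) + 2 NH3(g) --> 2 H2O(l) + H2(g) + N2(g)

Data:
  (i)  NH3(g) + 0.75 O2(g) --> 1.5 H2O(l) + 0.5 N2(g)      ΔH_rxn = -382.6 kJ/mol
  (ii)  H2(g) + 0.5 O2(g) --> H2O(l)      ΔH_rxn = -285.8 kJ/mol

ΔH_rxn = -479.4 kJ/mol

(i) × 2 (×2 to match 2 NH3(g) in the target): (2)·(-382.6) = -765.2 kJ/mol
(ii) reversed (H2(g) must end up as a product): +285.8 kJ/mol
ΔH_rxn = (-765.2) + (+285.8) = -479.4 kJ/mol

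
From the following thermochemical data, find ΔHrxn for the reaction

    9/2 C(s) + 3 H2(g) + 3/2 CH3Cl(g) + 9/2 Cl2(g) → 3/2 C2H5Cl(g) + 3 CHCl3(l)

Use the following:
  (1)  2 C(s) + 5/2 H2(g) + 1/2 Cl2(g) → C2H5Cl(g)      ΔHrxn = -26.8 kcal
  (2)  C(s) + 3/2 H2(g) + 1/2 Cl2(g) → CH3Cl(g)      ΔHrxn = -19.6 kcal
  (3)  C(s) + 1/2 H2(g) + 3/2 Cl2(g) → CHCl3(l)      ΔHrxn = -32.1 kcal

ΔHrxn = -107.1 kcal

(1) × 3/2 (scale by 3/2 for the 3/2 C2H5Cl(g)): (3/2)·(-26.8) = -40.2 kcal
(2) reversed and × 3/2 (reverse to put CH3Cl(g) on the reactant side; scale by 3/2 for the 3/2 CH3Cl(g)): (-3/2)·(-19.6) = +29.4 kcal
(3) × 3 (×3 to match 3 CHCl3(l) in the target): (3)·(-32.1) = -96.3 kcal
ΔHrxn = (3/2)·(-26.8) + (-3/2)·(-19.6) + (3)·(-32.1) = -107.1 kcal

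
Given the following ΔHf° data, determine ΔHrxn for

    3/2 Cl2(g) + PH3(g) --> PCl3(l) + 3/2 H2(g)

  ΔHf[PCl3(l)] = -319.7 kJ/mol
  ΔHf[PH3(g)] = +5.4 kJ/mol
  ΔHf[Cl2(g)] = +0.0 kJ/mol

Products: 1·(-319.7) + 3/2·(+0.0) = -319.7
Reactants: 3/2·(+0.0) + 1·(+5.4) = +5.4
ΔHrxn = (-319.7) − (+5.4) = -325.1 kJ/mol

ΔHrxn = -325.1 kJ/mol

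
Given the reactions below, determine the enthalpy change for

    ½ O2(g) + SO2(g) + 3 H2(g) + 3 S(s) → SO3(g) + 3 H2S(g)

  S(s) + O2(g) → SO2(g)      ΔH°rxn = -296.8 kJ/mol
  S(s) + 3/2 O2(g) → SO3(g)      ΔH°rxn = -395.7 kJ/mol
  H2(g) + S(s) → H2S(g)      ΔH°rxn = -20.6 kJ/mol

equation 1 reversed (SO2(g) must end up as a reactant): +296.8 kJ/mol
equation 2 as written (SO3(g) already on the product side): -395.7 kJ/mol
equation 3 × 3 (scale by 3 for the 3 H2S(g)): (3)·(-20.6) = -61.8 kJ/mol
Summing the manipulated equations, ΔH°rxn = (+296.8) + (-395.7) + (-61.8) = -160.7 kJ/mol

ΔH°rxn = -160.7 kJ/mol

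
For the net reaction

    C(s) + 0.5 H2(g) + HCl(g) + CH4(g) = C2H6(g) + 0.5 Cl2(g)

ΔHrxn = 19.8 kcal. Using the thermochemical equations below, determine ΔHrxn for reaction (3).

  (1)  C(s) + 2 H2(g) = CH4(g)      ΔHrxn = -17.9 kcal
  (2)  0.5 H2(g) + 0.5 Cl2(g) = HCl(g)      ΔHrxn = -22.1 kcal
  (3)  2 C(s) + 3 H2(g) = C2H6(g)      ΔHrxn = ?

ΔHrxn = -20.2 kcal

(1) reversed: +17.9 kcal
(2) reversed: +22.1 kcal
(3) as written: contributes x
+19.8 = (+17.9) + (+22.1) + x
x = (+19.8 − (+40.0)) / (1) = -20.2 kcal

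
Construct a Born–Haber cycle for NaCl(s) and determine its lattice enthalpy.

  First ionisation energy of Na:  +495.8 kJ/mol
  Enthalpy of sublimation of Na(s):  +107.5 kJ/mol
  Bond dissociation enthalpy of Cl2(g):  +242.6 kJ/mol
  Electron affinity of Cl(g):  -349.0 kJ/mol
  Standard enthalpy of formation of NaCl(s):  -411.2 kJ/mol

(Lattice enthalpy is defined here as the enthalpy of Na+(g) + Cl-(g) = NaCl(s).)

U = -786.8 kJ/mol

ΔHf° = 1·ΔHsub + 1·(ΣIE) + 1/2·D(Cl2) + 1·EA + U
-411.2 = 1·(+107.5) + 1·(+495.8) + 1/2·(+242.6) + 1·(-349.0) + U
U = -411.2 − (+375.6) = -786.8 kJ/mol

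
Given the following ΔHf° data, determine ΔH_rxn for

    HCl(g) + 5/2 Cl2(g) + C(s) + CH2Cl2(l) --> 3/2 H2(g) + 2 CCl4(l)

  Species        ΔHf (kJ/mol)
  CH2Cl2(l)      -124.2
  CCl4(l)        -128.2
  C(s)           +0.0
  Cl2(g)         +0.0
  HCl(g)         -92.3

Products: 3/2·(+0.0) + 2·(-128.2) = -256.4
Reactants: 1·(-92.3) + 5/2·(+0.0) + 1·(+0.0) + 1·(-124.2) = -216.5
ΔH_rxn = (-256.4) − (-216.5) = -39.9 kJ/mol

ΔH_rxn = -39.9 kJ/mol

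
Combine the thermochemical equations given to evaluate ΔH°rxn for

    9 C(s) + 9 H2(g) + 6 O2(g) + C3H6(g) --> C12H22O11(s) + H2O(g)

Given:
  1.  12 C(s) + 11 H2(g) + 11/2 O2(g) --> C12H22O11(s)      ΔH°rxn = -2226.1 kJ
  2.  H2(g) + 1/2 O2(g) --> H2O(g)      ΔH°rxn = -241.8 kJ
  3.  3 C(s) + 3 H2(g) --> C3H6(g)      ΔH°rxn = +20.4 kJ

ΔH°rxn = -2488.3 kJ

eq. 1 as written: -2226.1 kJ
eq. 2 as written: -241.8 kJ
eq. 3 reversed: -20.4 kJ
By Hess's law, ΔH°rxn = (1)·(-2226.1) + (1)·(-241.8) + (-1)·(+20.4) = -2488.3 kJ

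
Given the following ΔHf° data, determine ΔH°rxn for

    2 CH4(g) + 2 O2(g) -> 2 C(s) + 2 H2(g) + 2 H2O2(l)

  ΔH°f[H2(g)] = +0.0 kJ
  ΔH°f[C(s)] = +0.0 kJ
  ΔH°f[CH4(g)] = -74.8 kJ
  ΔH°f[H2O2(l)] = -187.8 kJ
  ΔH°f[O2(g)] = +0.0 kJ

ΔH°rxn = -226.0 kJ

Products: 2·(+0.0) + 2·(+0.0) + 2·(-187.8) = -375.6
Reactants: 2·(-74.8) + 2·(+0.0) = -149.6
ΔH°rxn = (-375.6) − (-149.6) = -226.0 kJ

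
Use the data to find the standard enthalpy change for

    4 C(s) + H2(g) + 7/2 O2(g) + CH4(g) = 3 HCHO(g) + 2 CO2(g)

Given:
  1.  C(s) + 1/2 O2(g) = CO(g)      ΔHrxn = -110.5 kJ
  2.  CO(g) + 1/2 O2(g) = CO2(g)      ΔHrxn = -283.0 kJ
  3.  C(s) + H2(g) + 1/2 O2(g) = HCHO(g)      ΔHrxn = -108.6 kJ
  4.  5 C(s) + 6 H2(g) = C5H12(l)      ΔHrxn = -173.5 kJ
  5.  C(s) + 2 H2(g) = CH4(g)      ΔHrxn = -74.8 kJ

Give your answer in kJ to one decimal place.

eq. 1 × 2: (2)·(-110.5) = -221.0 kJ
eq. 2 × 2: (2)·(-283.0) = -566.0 kJ
eq. 3 × 3: (3)·(-108.6) = -325.8 kJ
eq. 4: not needed.
eq. 5 reversed: +74.8 kJ
Since enthalpy is a state function, ΔHrxn = (2)·(-110.5) + (2)·(-283.0) + (3)·(-108.6) + (-1)·(-74.8) = -1038.0 kJ

ΔHrxn = -1038.0 kJ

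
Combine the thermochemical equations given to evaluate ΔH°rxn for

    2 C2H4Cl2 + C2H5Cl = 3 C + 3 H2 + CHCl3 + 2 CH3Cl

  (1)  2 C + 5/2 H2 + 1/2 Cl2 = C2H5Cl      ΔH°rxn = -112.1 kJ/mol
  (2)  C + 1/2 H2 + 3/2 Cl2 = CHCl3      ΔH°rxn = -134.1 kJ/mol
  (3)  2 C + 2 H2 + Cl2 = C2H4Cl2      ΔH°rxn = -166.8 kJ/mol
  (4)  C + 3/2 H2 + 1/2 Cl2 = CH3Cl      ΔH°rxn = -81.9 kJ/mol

(1) reversed (C2H5Cl must end up as a reactant): +112.1 kJ/mol
(2) as written (CHCl3 already on the product side): -134.1 kJ/mol
(3) reversed and × 2 (C2H4Cl2 must end up as a reactant; ×2 to match 2 C2H4Cl2 in the target): (-2)·(-166.8) = +333.6 kJ/mol
(4) × 2 (scale by 2 for the 2 CH3Cl): (2)·(-81.9) = -163.8 kJ/mol
Combining the equations, ΔH°rxn = (+112.1) + (-134.1) + (+333.6) + (-163.8) = 147.8 kJ/mol

ΔH°rxn = 147.8 kJ/mol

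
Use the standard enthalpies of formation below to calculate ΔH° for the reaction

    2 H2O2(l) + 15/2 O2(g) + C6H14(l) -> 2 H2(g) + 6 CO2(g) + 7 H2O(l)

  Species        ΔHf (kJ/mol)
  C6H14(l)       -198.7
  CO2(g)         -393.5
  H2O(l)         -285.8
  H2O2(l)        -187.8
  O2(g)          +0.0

Products: 2·(+0.0) + 6·(-393.5) + 7·(-285.8) = -4361.6
Reactants: 2·(-187.8) + 15/2·(+0.0) + 1·(-198.7) = -574.3
ΔH° = (-4361.6) − (-574.3) = -3787.3 kJ/mol

ΔH° = -3787.3 kJ/mol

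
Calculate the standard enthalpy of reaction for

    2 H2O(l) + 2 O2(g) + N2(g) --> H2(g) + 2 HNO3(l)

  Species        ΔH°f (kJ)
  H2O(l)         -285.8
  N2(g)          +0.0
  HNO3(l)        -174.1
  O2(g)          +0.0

ΔH_rxn = 223.4 kJ

ΔH°rxn = Σ nΔHf°(products) − Σ nΔHf°(reactants).
Products: 1·(+0.0) + 2·(-174.1) = -348.2
Reactants: 2·(-285.8) + 2·(+0.0) + 1·(+0.0) = -571.6
ΔH_rxn = (-348.2) − (-571.6) = 223.4 kJ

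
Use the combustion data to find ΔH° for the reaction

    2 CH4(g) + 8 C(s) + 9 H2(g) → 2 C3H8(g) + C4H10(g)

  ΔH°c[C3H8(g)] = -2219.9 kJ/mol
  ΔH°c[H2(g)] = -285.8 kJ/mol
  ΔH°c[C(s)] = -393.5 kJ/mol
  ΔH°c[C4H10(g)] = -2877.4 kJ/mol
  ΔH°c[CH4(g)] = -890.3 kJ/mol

ΔH° = -183.6 kJ/mol

With combustion enthalpies, reactants minus products:
= [2·(-890.3) + 8·(-393.5) + 9·(-285.8)] − [2·(-2219.9) + 1·(-2877.4)]
= -183.6 kJ/mol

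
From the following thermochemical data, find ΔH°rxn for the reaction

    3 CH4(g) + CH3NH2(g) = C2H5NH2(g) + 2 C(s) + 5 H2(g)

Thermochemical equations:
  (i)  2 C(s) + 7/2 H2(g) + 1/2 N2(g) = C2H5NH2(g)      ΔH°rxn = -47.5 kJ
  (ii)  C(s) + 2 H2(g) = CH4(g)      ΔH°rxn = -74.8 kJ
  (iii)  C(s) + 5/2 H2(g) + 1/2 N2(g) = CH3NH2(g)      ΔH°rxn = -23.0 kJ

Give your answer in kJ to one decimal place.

(i) as written (C2H5NH2(g) already on the product side): -47.5 kJ
(ii) reversed and × 3 (reverse to put CH4(g) on the reactant side; ×3 to match 3 CH4(g) in the target): (-3)·(-74.8) = +224.4 kJ
(iii) reversed (reverse to put CH3NH2(g) on the reactant side): +23.0 kJ
ΔH°rxn = (-47.5) + (+224.4) + (+23.0) = 199.9 kJ

ΔH°rxn = 199.9 kJ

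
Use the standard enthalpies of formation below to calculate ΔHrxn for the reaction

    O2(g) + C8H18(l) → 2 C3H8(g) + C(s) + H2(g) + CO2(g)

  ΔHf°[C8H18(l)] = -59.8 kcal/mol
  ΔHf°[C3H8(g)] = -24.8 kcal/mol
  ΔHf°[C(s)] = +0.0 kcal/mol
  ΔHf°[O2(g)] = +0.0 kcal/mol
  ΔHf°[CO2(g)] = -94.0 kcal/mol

ΔHrxn = -83.8 kcal/mol

ΔH°rxn = Σ nΔHf°(products) − Σ nΔHf°(reactants).
Products: 2·(-24.8) + 1·(+0.0) + 1·(+0.0) + 1·(-94.0) = -143.6
Reactants: 1·(+0.0) + 1·(-59.8) = -59.8
ΔHrxn = (-143.6) − (-59.8) = -83.8 kcal/mol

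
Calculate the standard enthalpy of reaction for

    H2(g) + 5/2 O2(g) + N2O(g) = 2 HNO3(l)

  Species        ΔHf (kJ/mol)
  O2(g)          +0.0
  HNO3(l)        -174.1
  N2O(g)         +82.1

Products: 2·(-174.1) = -348.2
Reactants: 1·(+0.0) + 5/2·(+0.0) + 1·(+82.1) = +82.1
ΔHrxn = (-348.2) − (+82.1) = -430.3 kJ/mol

ΔHrxn = -430.3 kJ/mol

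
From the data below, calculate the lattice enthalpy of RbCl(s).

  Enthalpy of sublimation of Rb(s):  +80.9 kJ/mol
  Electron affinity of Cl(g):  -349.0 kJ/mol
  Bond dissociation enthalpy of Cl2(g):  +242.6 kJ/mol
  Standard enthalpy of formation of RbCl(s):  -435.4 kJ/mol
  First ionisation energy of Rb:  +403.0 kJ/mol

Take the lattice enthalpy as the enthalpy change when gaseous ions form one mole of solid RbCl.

ΔHf° = 1·ΔHsub + 1·(ΣIE) + 1/2·D(Cl2) + 1·EA + U
-435.4 = 1·(+80.9) + 1·(+403.0) + 1/2·(+242.6) + 1·(-349.0) + U
U = -435.4 − (+256.2) = -691.6 kJ/mol

U = -691.6 kJ/mol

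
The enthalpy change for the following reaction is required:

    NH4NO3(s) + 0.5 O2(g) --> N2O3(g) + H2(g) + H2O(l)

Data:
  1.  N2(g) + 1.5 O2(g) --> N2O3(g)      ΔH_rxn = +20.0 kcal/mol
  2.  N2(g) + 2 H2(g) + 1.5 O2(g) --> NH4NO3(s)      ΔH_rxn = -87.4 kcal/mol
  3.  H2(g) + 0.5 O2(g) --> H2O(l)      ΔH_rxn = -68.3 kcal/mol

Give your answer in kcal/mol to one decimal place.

ΔH_rxn = 39.1 kcal/mol

eq. 1 as written (N2O3(g) already on the product side): +20.0 kcal/mol
eq. 2 reversed (NH4NO3(s) must end up as a reactant): +87.4 kcal/mol
eq. 3 as written (H2O(l) already on the product side): -68.3 kcal/mol
Summing the manipulated equations, ΔH_rxn = (+20.0) + (+87.4) + (-68.3) = 39.1 kcal/mol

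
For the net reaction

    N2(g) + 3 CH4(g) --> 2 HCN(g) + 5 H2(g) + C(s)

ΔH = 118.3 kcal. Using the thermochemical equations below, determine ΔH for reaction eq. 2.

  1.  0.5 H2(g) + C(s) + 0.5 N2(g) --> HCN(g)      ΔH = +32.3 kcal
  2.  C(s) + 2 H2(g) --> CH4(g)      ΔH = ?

ΔH = -17.9 kcal

eq. 1 × 2: (2)·(+32.3) = +64.6 kcal
eq. 2 reversed and × 3: contributes −3·x
+118.3 = (+64.6) − 3·x
x = (+118.3 − (+64.6)) / (-3) = -17.9 kcal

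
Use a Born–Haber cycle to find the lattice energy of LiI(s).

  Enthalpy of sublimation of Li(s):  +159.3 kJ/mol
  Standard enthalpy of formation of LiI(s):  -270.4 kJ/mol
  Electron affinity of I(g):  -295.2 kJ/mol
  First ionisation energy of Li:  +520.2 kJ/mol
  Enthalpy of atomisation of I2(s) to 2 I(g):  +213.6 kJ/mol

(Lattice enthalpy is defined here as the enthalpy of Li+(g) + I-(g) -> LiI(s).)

ΔHf° = 1·ΔHsub + 1·(ΣIE) + 1/2·D(I2) + 1·EA + U
-270.4 = 1·(+159.3) + 1·(+520.2) + 1/2·(+213.6) + 1·(-295.2) + U
U = -270.4 − (+491.1) = -761.5 kJ/mol

U = -761.5 kJ/mol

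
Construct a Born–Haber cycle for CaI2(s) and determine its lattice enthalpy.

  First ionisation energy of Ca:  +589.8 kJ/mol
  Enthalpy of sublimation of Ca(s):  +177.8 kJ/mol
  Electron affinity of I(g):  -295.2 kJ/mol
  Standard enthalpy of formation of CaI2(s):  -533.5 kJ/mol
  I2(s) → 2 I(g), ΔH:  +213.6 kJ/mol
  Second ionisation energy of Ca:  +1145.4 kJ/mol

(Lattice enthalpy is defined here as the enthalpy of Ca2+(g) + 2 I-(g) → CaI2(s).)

ΔHf° = 1·ΔHsub + 1·(ΣIE) + 1·D(I2) + 2·EA + U
-533.5 = 1·(+177.8) + 1·(+1735.2) + 1·(+213.6) + 2·(-295.2) + U
U = -533.5 − (+1536.2) = -2069.7 kJ/mol

U = -2069.7 kJ/mol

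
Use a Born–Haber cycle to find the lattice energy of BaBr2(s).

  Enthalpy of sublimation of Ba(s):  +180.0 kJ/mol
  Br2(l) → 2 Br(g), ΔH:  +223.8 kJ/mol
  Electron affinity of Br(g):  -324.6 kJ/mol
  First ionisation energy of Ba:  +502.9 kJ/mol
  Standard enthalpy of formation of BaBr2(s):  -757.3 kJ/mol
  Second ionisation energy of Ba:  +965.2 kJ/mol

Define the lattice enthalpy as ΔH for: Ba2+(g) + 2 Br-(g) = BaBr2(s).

ΔHf° = 1·ΔHsub + 1·(ΣIE) + 1·D(Br2) + 2·EA + U
-757.3 = 1·(+180.0) + 1·(+1468.1) + 1·(+223.8) + 2·(-324.6) + U
U = -757.3 − (+1222.7) = -1980.0 kJ/mol

U = -1980.0 kJ/mol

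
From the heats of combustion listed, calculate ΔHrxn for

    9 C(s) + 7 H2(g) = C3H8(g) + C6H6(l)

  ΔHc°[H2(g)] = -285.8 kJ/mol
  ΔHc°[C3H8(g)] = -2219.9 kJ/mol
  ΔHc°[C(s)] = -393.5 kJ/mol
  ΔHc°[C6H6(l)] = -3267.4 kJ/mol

With combustion enthalpies, reactants minus products:
= [9·(-393.5) + 7·(-285.8)] − [1·(-2219.9) + 1·(-3267.4)]
= -54.8 kJ/mol

ΔHrxn = -54.8 kJ/mol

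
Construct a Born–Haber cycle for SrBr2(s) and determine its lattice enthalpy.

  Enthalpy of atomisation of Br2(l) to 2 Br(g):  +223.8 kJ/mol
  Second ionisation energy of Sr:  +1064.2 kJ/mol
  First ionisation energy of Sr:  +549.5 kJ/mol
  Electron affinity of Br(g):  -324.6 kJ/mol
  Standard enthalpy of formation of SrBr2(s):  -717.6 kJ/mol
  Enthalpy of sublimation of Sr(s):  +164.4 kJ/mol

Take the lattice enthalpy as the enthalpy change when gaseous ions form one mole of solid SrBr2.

U = -2070.3 kJ/mol

ΔHf° = 1·ΔHsub + 1·(ΣIE) + 1·D(Br2) + 2·EA + U
-717.6 = 1·(+164.4) + 1·(+1613.7) + 1·(+223.8) + 2·(-324.6) + U
U = -717.6 − (+1352.7) = -2070.3 kJ/mol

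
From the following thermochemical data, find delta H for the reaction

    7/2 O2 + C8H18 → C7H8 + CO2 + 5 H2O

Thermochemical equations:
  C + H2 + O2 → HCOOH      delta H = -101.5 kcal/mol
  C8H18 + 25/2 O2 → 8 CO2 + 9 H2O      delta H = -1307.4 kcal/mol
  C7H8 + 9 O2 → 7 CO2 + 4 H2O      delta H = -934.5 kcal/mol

delta H = -372.9 kcal/mol

equation 1: not needed.
equation 2 as written: -1307.4 kcal/mol
equation 3 reversed: +934.5 kcal/mol
delta H = (1)·(-1307.4) + (-1)·(-934.5) = -372.9 kcal/mol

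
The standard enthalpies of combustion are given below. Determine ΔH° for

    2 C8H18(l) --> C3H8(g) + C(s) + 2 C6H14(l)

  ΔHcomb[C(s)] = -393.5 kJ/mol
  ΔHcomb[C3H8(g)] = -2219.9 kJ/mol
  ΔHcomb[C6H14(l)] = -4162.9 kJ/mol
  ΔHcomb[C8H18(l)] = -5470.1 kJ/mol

ΔH° = -1.0 kJ/mol

Using ΔH = Σ nΔHc°(reactants) − Σ nΔHc°(products):
= [2·(-5470.1)] − [1·(-2219.9) + 1·(-393.5) + 2·(-4162.9)]
= -1.0 kJ/mol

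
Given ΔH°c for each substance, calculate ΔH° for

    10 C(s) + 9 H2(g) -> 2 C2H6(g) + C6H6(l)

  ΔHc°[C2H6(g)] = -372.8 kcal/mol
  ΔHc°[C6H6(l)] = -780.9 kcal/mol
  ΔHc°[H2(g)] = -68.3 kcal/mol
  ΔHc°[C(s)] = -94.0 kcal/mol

ΔH° = -28.2 kcal/mol

With combustion enthalpies, reactants minus products:
= [10·(-94.0) + 9·(-68.3)] − [2·(-372.8) + 1·(-780.9)]
= -28.2 kcal/mol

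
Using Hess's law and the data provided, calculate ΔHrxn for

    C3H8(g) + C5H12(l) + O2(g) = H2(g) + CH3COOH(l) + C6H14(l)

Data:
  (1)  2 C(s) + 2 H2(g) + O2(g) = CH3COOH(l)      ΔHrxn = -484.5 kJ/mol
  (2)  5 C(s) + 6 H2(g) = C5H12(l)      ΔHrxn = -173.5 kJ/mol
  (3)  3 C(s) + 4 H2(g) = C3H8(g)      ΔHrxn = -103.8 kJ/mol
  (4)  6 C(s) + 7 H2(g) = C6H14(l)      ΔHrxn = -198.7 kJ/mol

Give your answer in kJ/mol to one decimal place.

(1) as written: -484.5 kJ/mol
(2) reversed: +173.5 kJ/mol
(3) reversed: +103.8 kJ/mol
(4) as written: -198.7 kJ/mol
Since enthalpy is a state function, ΔHrxn = (1)·(-484.5) + (-1)·(-173.5) + (-1)·(-103.8) + (1)·(-198.7) = -405.9 kJ/mol

ΔHrxn = -405.9 kJ/mol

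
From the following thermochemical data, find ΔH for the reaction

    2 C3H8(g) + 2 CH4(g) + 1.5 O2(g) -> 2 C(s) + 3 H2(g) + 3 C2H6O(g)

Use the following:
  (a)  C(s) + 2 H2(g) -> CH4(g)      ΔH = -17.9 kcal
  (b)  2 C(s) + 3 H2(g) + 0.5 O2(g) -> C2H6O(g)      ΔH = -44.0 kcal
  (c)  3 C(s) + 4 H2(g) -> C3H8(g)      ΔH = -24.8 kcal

(a) reversed and × 2: (-2)·(-17.9) = +35.8 kcal
(b) × 3: (3)·(-44.0) = -132.0 kcal
(c) reversed and × 2: (-2)·(-24.8) = +49.6 kcal
ΔH = (+35.8) + (-132.0) + (+49.6) = -46.6 kcal

ΔH = -46.6 kcal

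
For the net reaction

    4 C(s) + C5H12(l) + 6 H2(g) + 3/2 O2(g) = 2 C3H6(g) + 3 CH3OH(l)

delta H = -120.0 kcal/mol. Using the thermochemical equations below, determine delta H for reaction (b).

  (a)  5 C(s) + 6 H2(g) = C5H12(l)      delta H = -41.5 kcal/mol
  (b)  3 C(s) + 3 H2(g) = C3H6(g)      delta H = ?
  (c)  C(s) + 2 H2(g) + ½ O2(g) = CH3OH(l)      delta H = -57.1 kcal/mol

(a) reversed (C5H12(l) must end up as a reactant): +41.5 kcal/mol
(b) × 2 (scale by 2 for the 2 C3H6(g)): contributes 2·x
(c) × 3 (×3 to match 3 CH3OH(l) in the target): (3)·(-57.1) = -171.3 kcal/mol
-120.0 = (+41.5) + (-171.3) + 2·x
x = (-120.0 − (-129.8)) / (2) = 4.9 kcal/mol

delta H = 4.9 kcal/mol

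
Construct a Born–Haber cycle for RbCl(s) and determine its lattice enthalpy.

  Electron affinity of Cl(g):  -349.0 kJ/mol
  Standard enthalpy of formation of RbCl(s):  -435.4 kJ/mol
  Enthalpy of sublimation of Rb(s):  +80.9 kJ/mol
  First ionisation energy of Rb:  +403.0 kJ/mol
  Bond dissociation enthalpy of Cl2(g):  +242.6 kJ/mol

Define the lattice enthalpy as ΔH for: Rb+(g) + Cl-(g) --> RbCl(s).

U = -691.6 kJ/mol

ΔHf° = 1·ΔHsub + 1·(ΣIE) + 1/2·D(Cl2) + 1·EA + U
-435.4 = 1·(+80.9) + 1·(+403.0) + 1/2·(+242.6) + 1·(-349.0) + U
U = -435.4 − (+256.2) = -691.6 kJ/mol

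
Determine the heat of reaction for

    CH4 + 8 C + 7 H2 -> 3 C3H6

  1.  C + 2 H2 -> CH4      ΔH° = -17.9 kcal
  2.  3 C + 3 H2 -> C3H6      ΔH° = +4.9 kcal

ΔH° = 32.6 kcal

eq. 1 reversed (reverse to put CH4 on the reactant side): +17.9 kcal
eq. 2 × 3 (scale by 3 for the 3 C3H6): (3)·(+4.9) = +14.7 kcal
Since enthalpy is a state function, ΔH° = (+17.9) + (+14.7) = 32.6 kcal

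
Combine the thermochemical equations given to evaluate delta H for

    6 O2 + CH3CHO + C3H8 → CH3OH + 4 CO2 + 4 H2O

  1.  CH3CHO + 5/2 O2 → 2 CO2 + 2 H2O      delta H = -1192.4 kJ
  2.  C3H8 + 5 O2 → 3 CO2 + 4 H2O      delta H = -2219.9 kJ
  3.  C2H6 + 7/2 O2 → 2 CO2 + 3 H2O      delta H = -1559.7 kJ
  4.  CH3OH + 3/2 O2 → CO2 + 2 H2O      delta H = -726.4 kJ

delta H = -2685.9 kJ

eq. 1 as written (CH3CHO already on the reactant side): -1192.4 kJ
eq. 2 as written (C3H8 already on the reactant side): -2219.9 kJ
eq. 3: not needed (C2H6 appears nowhere else).
eq. 4 reversed (CH3OH must end up as a product): +726.4 kJ
Combining the equations, delta H = (1)·(-1192.4) + (1)·(-2219.9) + (-1)·(-726.4) = -2685.9 kJ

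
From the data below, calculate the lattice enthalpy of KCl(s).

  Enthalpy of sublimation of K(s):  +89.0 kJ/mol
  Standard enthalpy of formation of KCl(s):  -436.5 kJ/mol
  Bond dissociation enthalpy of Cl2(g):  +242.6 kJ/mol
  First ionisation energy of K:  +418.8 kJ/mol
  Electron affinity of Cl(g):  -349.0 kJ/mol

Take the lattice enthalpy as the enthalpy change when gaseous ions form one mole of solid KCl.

ΔHf° = 1·ΔHsub + 1·(ΣIE) + 1/2·D(Cl2) + 1·EA + U
-436.5 = 1·(+89.0) + 1·(+418.8) + 1/2·(+242.6) + 1·(-349.0) + U
U = -436.5 − (+280.1) = -716.6 kJ/mol

U = -716.6 kJ/mol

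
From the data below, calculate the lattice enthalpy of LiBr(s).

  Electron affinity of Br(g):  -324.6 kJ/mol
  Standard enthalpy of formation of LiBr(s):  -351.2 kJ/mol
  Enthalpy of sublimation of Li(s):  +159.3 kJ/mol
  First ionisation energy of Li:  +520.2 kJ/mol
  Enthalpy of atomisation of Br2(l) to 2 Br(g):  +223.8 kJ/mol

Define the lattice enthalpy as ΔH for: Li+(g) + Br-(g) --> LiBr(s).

U = -818.0 kJ/mol

ΔHf° = 1·ΔHsub + 1·(ΣIE) + 1/2·D(Br2) + 1·EA + U
-351.2 = 1·(+159.3) + 1·(+520.2) + 1/2·(+223.8) + 1·(-324.6) + U
U = -351.2 − (+466.8) = -818.0 kJ/mol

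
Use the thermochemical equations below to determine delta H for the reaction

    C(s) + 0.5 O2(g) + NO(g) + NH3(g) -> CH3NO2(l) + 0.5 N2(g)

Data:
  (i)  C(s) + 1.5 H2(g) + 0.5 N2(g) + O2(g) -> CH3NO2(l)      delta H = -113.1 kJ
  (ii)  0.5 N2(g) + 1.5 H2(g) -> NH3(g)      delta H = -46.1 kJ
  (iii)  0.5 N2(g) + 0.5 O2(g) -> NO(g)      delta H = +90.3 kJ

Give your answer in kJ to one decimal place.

delta H = -157.3 kJ

(i) as written (CH3NO2(l) already on the product side): -113.1 kJ
(ii) reversed (NH3(g) must end up as a reactant): +46.1 kJ
(iii) reversed (NO(g) must end up as a reactant): -90.3 kJ
Summing the manipulated equations, delta H = (1)·(-113.1) + (-1)·(-46.1) + (-1)·(+90.3) = -157.3 kJ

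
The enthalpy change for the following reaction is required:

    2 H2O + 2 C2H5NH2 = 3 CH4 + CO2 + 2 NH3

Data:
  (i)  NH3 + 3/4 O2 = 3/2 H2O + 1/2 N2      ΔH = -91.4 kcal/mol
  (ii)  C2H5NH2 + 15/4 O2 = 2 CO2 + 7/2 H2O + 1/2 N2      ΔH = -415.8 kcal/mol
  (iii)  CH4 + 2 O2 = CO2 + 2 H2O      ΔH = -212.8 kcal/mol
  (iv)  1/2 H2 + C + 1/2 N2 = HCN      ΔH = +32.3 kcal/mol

(i) reversed and × 2 (reverse to put NH3 on the product side; scale by 2 for the 2 NH3): (-2)·(-91.4) = +182.8 kcal/mol
(ii) × 2 (scale by 2 for the 2 C2H5NH2): (2)·(-415.8) = -831.6 kcal/mol
(iii) reversed and × 3 (reverse to put CH4 on the product side; scale by 3 for the 3 CH4): (-3)·(-212.8) = +638.4 kcal/mol
(iv): not needed (HCN appears nowhere else).
Combining the equations, ΔH = (+182.8) + (-831.6) + (+638.4) = -10.4 kcal/mol

ΔH = -10.4 kcal/mol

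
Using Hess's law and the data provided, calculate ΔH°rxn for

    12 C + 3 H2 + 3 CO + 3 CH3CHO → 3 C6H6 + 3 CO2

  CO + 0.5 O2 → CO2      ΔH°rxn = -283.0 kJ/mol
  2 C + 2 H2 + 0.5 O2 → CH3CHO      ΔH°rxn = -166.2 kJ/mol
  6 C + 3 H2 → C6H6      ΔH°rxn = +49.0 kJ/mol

ΔH°rxn = -203.4 kJ/mol

equation 1 × 3 (×3 to match 3 CO in the target): (3)·(-283.0) = -849.0 kJ/mol
equation 2 reversed and × 3 (reverse to put CH3CHO on the reactant side; ×3 to match 3 CH3CHO in the target): (-3)·(-166.2) = +498.6 kJ/mol
equation 3 × 3 (scale by 3 for the 3 C6H6): (3)·(+49.0) = +147.0 kJ/mol
ΔH°rxn = (-849.0) + (+498.6) + (+147.0) = -203.4 kJ/mol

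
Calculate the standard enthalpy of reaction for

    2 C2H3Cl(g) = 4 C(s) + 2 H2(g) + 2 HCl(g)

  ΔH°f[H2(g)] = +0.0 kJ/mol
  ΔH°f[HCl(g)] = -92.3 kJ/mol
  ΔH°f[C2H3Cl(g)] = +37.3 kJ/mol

ΔH° = -259.2 kJ/mol

Products: 4·(+0.0) + 2·(+0.0) + 2·(-92.3) = -184.6
Reactants: 2·(+37.3) = +74.6
ΔH° = (-184.6) − (+74.6) = -259.2 kJ/mol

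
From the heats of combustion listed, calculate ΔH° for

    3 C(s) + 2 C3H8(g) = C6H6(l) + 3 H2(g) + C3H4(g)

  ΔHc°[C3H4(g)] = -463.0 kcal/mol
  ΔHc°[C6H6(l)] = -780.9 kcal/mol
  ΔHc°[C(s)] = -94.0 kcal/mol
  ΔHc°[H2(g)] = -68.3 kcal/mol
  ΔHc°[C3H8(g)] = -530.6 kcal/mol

Using ΔH = Σ nΔHc°(reactants) − Σ nΔHc°(products):
= [3·(-94.0) + 2·(-530.6)] − [1·(-780.9) + 3·(-68.3) + 1·(-463.0)]
= 105.6 kcal/mol

ΔH° = 105.6 kcal/mol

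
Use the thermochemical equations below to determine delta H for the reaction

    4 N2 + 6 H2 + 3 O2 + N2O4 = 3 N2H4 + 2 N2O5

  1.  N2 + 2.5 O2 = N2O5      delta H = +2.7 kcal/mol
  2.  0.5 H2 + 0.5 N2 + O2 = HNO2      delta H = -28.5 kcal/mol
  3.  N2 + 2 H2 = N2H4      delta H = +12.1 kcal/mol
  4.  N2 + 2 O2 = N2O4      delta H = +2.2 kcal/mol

eq. 1 × 2 (×2 to match 2 N2O5 in the target): (2)·(+2.7) = +5.4 kcal/mol
eq. 2: not needed (HNO2 appears nowhere else).
eq. 3 × 3 (×3 to match 3 N2H4 in the target): (3)·(+12.1) = +36.3 kcal/mol
eq. 4 reversed (reverse to put N2O4 on the reactant side): -2.2 kcal/mol
delta H = (2)·(+2.7) + (3)·(+12.1) + (-1)·(+2.2) = 39.5 kcal/mol

delta H = 39.5 kcal/mol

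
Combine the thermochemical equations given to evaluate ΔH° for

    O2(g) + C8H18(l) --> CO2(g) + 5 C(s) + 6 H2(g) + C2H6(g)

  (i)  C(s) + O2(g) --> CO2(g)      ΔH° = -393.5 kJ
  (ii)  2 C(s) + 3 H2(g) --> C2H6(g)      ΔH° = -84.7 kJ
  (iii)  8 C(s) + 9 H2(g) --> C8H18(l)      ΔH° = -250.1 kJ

(i) as written (CO2(g) already on the product side): -393.5 kJ
(ii) as written (C2H6(g) already on the product side): -84.7 kJ
(iii) reversed (C8H18(l) must end up as a reactant): +250.1 kJ
Since enthalpy is a state function, ΔH° = (1)·(-393.5) + (1)·(-84.7) + (-1)·(-250.1) = -228.1 kJ

ΔH° = -228.1 kJ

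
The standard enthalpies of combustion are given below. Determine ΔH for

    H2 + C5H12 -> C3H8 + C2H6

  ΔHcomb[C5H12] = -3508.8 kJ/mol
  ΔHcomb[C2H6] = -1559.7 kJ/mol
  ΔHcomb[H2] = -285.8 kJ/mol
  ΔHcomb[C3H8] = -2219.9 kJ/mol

With combustion enthalpies, reactants minus products:
= [1·(-285.8) + 1·(-3508.8)] − [1·(-2219.9) + 1·(-1559.7)]
= -15.0 kJ/mol

ΔH = -15.0 kJ/mol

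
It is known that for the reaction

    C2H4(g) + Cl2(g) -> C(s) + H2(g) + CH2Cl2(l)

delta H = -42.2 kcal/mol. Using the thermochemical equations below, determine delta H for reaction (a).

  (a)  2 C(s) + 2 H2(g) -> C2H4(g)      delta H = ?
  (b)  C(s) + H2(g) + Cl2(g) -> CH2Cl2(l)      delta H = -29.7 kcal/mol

delta H = 12.5 kcal/mol

(a) reversed (reverse to put C2H4(g) on the reactant side): contributes −x
(b) as written (CH2Cl2(l) already on the product side): -29.7 kcal/mol
-42.2 = (-29.7) − x
x = (-42.2 − (-29.7)) / (-1) = 12.5 kcal/mol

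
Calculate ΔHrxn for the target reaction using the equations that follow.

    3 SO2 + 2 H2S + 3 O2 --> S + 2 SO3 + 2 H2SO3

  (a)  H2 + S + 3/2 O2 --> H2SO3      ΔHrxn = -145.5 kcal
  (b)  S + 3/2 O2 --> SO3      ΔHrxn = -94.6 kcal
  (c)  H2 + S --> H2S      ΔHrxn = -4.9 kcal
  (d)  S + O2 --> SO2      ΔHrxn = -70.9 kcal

(a) × 2 (scale by 2 for the 2 H2SO3): (2)·(-145.5) = -291.0 kcal
(b) × 2 (scale by 2 for the 2 SO3): (2)·(-94.6) = -189.2 kcal
(c) reversed and × 2 (reverse to put H2S on the reactant side; ×2 to match 2 H2S in the target): (-2)·(-4.9) = +9.8 kcal
(d) reversed and × 3 (SO2 must end up as a reactant; ×3 to match 3 SO2 in the target): (-3)·(-70.9) = +212.7 kcal
Since enthalpy is a state function, ΔHrxn = (2)·(-145.5) + (2)·(-94.6) + (-2)·(-4.9) + (-3)·(-70.9) = -257.7 kcal

ΔHrxn = -257.7 kcal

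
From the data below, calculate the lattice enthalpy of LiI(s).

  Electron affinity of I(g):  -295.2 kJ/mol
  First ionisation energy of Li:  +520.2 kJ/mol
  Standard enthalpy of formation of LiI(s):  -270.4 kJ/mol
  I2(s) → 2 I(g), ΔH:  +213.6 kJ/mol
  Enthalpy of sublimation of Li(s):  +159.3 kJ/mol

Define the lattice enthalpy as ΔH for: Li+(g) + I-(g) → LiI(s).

ΔHf° = 1·ΔHsub + 1·(ΣIE) + 1/2·D(I2) + 1·EA + U
-270.4 = 1·(+159.3) + 1·(+520.2) + 1/2·(+213.6) + 1·(-295.2) + U
U = -270.4 − (+491.1) = -761.5 kJ/mol

U = -761.5 kJ/mol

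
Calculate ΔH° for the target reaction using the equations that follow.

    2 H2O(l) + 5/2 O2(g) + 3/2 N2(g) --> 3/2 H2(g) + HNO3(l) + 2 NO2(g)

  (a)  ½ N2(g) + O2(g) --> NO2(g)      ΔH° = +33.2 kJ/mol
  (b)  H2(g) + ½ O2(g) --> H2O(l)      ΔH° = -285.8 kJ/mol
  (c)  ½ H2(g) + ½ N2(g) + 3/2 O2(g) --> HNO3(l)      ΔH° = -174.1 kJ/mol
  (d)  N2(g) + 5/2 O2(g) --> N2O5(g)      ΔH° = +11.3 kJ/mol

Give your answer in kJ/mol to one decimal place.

ΔH° = 463.9 kJ/mol

(a) × 2 (×2 to match 2 NO2(g) in the target): (2)·(+33.2) = +66.4 kJ/mol
(b) reversed and × 2 (H2O(l) must end up as a reactant; scale by 2 for the 2 H2O(l)): (-2)·(-285.8) = +571.6 kJ/mol
(c) as written (HNO3(l) already on the product side): -174.1 kJ/mol
(d): not needed (N2O5(g) appears nowhere else).
Combining the equations, ΔH° = (2)·(+33.2) + (-2)·(-285.8) + (1)·(-174.1) = 463.9 kJ/mol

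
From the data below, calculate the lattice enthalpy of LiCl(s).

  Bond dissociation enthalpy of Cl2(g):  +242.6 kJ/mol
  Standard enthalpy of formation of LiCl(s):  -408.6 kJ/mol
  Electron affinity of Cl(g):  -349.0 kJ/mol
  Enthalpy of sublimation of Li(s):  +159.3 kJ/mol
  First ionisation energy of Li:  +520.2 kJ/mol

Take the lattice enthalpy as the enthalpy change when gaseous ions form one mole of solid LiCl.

U = -860.4 kJ/mol

ΔHf° = 1·ΔHsub + 1·(ΣIE) + 1/2·D(Cl2) + 1·EA + U
-408.6 = 1·(+159.3) + 1·(+520.2) + 1/2·(+242.6) + 1·(-349.0) + U
U = -408.6 − (+451.8) = -860.4 kJ/mol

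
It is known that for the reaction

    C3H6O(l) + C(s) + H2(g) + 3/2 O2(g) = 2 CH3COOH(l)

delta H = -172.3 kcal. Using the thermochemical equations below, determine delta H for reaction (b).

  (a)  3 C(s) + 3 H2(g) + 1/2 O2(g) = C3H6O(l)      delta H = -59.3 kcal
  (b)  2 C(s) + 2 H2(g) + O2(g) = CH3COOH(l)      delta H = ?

delta H = -115.8 kcal

(a) reversed: +59.3 kcal
(b) × 2: contributes 2·x
-172.3 = (+59.3) + 2·x
x = (-172.3 − (+59.3)) / (2) = -115.8 kcal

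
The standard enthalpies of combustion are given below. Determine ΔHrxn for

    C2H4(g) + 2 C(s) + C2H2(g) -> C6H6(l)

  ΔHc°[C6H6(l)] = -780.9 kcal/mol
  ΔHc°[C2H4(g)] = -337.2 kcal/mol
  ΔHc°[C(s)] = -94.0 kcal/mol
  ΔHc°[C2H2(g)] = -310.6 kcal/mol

ΔHrxn = -54.9 kcal/mol

With combustion enthalpies, reactants minus products:
= [1·(-337.2) + 2·(-94.0) + 1·(-310.6)] − [1·(-780.9)]
= -54.9 kcal/mol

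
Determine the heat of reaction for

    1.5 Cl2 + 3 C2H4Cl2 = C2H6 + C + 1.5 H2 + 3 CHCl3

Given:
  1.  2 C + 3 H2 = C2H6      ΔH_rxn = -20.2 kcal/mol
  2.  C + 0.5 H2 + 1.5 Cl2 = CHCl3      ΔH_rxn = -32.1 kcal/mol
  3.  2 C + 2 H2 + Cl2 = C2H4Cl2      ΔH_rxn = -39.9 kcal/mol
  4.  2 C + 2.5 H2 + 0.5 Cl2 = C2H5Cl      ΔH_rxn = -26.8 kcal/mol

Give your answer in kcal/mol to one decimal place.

ΔH_rxn = 3.2 kcal/mol

eq. 1 as written: -20.2 kcal/mol
eq. 2 × 3: (3)·(-32.1) = -96.3 kcal/mol
eq. 3 reversed and × 3: (-3)·(-39.9) = +119.7 kcal/mol
eq. 4: not needed.
Since enthalpy is a state function, ΔH_rxn = (1)·(-20.2) + (3)·(-32.1) + (-3)·(-39.9) = 3.2 kcal/mol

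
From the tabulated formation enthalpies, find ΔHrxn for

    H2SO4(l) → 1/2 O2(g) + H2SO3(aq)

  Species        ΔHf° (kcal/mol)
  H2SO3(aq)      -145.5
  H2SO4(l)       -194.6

ΔHrxn = 49.1 kcal/mol

ΔH°rxn = Σ nΔHf°(products) − Σ nΔHf°(reactants).
Products: 1/2·(+0.0) + 1·(-145.5) = -145.5
Reactants: 1·(-194.6) = -194.6
ΔHrxn = (-145.5) − (-194.6) = 49.1 kcal/mol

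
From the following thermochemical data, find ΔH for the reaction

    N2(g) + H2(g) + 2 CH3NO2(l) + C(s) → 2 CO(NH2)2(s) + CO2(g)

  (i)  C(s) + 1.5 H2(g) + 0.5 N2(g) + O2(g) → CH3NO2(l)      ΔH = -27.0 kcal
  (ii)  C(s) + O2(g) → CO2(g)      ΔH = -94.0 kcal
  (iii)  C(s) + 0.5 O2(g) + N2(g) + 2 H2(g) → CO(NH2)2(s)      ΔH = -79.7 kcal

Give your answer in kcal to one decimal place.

(i) reversed and × 2: (-2)·(-27.0) = +54.0 kcal
(ii) as written: -94.0 kcal
(iii) × 2: (2)·(-79.7) = -159.4 kcal
Summing the manipulated equations, ΔH = (+54.0) + (-94.0) + (-159.4) = -199.4 kcal

ΔH = -199.4 kcal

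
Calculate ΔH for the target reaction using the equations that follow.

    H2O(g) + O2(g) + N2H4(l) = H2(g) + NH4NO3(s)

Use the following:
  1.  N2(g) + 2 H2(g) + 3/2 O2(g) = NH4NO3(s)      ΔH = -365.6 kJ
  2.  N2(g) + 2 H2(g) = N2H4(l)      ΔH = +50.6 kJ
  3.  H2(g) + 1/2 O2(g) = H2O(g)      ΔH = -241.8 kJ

ΔH = -174.4 kJ

eq. 1 as written: -365.6 kJ
eq. 2 reversed: -50.6 kJ
eq. 3 reversed: +241.8 kJ
ΔH = (-365.6) + (-50.6) + (+241.8) = -174.4 kJ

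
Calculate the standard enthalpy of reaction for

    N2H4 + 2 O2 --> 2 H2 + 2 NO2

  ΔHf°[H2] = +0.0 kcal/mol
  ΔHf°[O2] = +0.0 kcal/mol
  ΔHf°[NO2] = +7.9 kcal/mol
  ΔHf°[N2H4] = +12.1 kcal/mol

ΔH_rxn = 3.7 kcal/mol

Products: 2·(+0.0) + 2·(+7.9) = +15.8
Reactants: 1·(+12.1) + 2·(+0.0) = +12.1
ΔH_rxn = (+15.8) − (+12.1) = 3.7 kcal/mol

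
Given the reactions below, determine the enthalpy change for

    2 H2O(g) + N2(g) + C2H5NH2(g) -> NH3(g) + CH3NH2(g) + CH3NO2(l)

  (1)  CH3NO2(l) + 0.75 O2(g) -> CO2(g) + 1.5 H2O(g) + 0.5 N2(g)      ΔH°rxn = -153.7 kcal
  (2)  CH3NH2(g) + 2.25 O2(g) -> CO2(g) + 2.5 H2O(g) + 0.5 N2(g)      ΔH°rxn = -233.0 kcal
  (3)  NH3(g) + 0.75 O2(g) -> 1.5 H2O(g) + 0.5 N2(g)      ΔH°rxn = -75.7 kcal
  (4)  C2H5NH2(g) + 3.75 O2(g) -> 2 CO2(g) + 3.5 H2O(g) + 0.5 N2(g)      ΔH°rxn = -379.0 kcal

(1) reversed (CH3NO2(l) must end up as a product): +153.7 kcal
(2) reversed (CH3NH2(g) must end up as a product): +233.0 kcal
(3) reversed (NH3(g) must end up as a product): +75.7 kcal
(4) as written (C2H5NH2(g) already on the reactant side): -379.0 kcal
Summing the manipulated equations, ΔH°rxn = (-1)·(-153.7) + (-1)·(-233.0) + (-1)·(-75.7) + (1)·(-379.0) = 83.4 kcal

ΔH°rxn = 83.4 kcal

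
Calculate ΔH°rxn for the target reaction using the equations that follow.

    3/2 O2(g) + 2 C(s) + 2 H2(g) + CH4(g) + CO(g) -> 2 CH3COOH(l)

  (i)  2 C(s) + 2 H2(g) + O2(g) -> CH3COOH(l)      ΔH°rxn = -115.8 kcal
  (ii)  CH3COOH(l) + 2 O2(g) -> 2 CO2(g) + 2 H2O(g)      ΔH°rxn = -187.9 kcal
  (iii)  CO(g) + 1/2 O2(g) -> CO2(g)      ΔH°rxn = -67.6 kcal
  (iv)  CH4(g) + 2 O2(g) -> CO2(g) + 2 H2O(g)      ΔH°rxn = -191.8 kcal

(i) as written: -115.8 kcal
(ii) reversed: +187.9 kcal
(iii) as written: -67.6 kcal
(iv) as written: -191.8 kcal
ΔH°rxn = (1)·(-115.8) + (-1)·(-187.9) + (1)·(-67.6) + (1)·(-191.8) = -187.3 kcal

ΔH°rxn = -187.3 kcal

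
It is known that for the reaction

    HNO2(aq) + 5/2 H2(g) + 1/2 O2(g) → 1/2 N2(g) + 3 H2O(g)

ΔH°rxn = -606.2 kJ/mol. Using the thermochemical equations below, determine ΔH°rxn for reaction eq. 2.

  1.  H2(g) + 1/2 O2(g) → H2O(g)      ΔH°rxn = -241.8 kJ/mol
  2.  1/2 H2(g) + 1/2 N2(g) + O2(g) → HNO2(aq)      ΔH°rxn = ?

ΔH°rxn = -119.2 kJ/mol

eq. 1 × 3 (×3 to match 3 H2O(g) in the target): (3)·(-241.8) = -725.4 kJ/mol
eq. 2 reversed (reverse to put HNO2(aq) on the reactant side): contributes −x
-606.2 = (-725.4) − x
x = (-606.2 − (-725.4)) / (-1) = -119.2 kJ/mol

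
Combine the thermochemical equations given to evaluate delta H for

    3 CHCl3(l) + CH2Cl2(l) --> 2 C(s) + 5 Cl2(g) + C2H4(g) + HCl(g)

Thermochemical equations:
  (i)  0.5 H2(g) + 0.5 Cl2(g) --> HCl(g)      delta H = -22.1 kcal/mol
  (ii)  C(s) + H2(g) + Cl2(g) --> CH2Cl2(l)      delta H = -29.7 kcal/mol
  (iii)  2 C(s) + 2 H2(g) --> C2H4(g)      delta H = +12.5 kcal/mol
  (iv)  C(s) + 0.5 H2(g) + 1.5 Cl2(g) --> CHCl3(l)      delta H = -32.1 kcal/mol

(i) as written: -22.1 kcal/mol
(ii) reversed: +29.7 kcal/mol
(iii) as written: +12.5 kcal/mol
(iv) reversed and × 3: (-3)·(-32.1) = +96.3 kcal/mol
delta H = (1)·(-22.1) + (-1)·(-29.7) + (1)·(+12.5) + (-3)·(-32.1) = 116.4 kcal/mol

delta H = 116.4 kcal/mol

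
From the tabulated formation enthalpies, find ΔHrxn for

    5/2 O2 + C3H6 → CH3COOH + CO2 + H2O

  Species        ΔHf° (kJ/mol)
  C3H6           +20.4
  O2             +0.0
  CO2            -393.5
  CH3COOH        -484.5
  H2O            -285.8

Products: 1·(-484.5) + 1·(-393.5) + 1·(-285.8) = -1163.8
Reactants: 5/2·(+0.0) + 1·(+20.4) = +20.4
ΔHrxn = (-1163.8) − (+20.4) = -1184.2 kJ/mol

ΔHrxn = -1184.2 kJ/mol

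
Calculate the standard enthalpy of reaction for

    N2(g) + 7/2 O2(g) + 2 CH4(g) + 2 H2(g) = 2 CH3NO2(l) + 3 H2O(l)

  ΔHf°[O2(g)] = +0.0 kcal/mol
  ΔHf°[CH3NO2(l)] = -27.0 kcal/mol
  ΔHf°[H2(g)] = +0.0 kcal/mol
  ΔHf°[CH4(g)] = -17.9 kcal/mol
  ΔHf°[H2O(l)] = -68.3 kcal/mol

Products: 2·(-27.0) + 3·(-68.3) = -258.9
Reactants: 1·(+0.0) + 7/2·(+0.0) + 2·(-17.9) + 2·(+0.0) = -35.8
ΔH°rxn = (-258.9) − (-35.8) = -223.1 kcal/mol

ΔH°rxn = -223.1 kcal/mol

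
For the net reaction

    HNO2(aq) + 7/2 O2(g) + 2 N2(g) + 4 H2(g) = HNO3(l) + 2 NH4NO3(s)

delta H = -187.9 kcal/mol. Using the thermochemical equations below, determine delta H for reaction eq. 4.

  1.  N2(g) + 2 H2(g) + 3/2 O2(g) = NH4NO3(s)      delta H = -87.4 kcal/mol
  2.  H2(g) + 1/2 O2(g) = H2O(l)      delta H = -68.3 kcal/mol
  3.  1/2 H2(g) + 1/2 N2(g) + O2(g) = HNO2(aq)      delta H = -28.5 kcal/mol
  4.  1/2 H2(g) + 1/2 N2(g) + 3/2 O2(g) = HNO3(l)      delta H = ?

delta H = -41.6 kcal/mol

eq. 1 × 2 (scale by 2 for the 2 NH4NO3(s)): (2)·(-87.4) = -174.8 kcal/mol
eq. 2: not needed (H2O(l) appears nowhere else).
eq. 3 reversed (HNO2(aq) must end up as a reactant): +28.5 kcal/mol
eq. 4 as written (HNO3(l) already on the product side): contributes x
-187.9 = (-174.8) + (+28.5) + x
x = (-187.9 − (-146.3)) / (1) = -41.6 kcal/mol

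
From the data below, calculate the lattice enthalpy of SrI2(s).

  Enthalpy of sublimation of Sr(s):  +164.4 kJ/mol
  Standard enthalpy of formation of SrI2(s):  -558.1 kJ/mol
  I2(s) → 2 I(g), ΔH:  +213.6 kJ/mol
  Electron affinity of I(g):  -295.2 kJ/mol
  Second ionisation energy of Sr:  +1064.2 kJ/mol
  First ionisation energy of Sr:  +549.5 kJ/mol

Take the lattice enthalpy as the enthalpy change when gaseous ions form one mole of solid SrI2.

ΔHf° = 1·ΔHsub + 1·(ΣIE) + 1·D(I2) + 2·EA + U
-558.1 = 1·(+164.4) + 1·(+1613.7) + 1·(+213.6) + 2·(-295.2) + U
U = -558.1 − (+1401.3) = -1959.4 kJ/mol

U = -1959.4 kJ/mol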